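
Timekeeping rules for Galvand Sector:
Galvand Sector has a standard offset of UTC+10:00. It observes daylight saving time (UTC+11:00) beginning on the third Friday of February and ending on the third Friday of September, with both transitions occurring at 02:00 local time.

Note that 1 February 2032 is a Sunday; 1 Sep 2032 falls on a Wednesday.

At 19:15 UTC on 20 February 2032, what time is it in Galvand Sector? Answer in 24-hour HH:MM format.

06:15

1 February 2032 is a Sunday, so the first Friday is February 6 and the third is February 20.
1 September 2032 is a Wednesday, so the first Friday is September 3 and the third is September 17.
At the standard offset (UTC+10:00), 19:15 UTC + 10h = 05:15 Galvand Sector standard time (rolling into the next day, 21 February 2032).
Daylight saving runs 20 February – 17 September; the standard-time date in Galvand Sector, 21 February 2032, is inside that window, so Galvand Sector is at UTC+11:00.
19:15 UTC + 11h = 06:15 local (rolling into the next day, 21 February 2032).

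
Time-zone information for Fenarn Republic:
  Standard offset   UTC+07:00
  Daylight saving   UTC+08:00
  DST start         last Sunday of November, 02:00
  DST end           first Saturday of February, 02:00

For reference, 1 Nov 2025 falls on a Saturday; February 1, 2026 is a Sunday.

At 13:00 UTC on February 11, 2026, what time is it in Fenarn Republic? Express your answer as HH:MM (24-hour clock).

20:00

1 November 2025 is a Saturday, so Sundays fall on 2, 9, 16, 23, 30; the last is November 30.
1 February 2026 is a Sunday, so the first Saturday is February 7.
At the standard offset (UTC+07:00), 13:00 UTC + 7h = 20:00 Fenarn Republic standard time.
Daylight saving runs 30 November 2025 – 7 February 2026; the standard-time date in Fenarn Republic, February 11, 2026, is outside that window, so Fenarn Republic is on standard time at UTC+07:00.
13:00 UTC + 7h = 20:00 local.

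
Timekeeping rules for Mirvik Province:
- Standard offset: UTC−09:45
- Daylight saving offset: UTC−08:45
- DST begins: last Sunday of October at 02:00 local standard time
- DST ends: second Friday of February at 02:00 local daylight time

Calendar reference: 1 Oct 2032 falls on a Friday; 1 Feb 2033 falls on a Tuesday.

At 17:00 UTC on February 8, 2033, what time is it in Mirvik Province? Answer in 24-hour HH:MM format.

1 October 2032 is a Friday, so Sundays fall on 3, 10, 17, 24, 31; the last is October 31.
1 February 2033 is a Tuesday, so the first Friday is February 4 and the second is February 11.
At the standard offset (UTC−09:45), 17:00 UTC − 9h45m = 07:15 Mirvik Province standard time.
Daylight saving runs 31 October 2032 – 11 February 2033; the standard-time date in Mirvik Province, February 8, 2033, is inside that window, so Mirvik Province is at UTC−08:45.
17:00 UTC − 8h45m = 08:15 local.

08:15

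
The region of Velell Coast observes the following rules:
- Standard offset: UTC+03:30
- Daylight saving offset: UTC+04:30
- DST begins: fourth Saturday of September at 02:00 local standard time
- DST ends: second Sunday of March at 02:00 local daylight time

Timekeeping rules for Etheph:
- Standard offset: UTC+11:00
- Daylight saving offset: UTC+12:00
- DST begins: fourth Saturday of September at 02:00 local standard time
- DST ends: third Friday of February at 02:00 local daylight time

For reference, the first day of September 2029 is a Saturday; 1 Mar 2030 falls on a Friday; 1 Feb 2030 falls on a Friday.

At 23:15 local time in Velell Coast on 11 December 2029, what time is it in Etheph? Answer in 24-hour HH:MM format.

06:45

1 September 2029 is a Saturday, so the first Saturday is September 1 and the fourth is September 22.
1 March 2030 is a Friday, so the first Sunday is March 3 and the second is March 10.
11 December 2029 lies within the daylight-saving period (22 September 2029 – 10 March 2030), so Velell Coast is on daylight time, UTC+04:30.
23:15 Velell Coast − 4h30m = 18:45 UTC.
1 September 2029 is a Saturday, so the first Saturday is September 1 and the fourth is September 22.
1 February 2030 is a Friday, so the first Friday is February 1 and the third is February 15.
At the standard offset (UTC+11:00), 18:45 UTC + 11h = 05:45 Etheph standard time (rolling into the next day, 12 December 2029).
The standard-time date in Etheph, 12 December 2029, falls between 22 September 2029 and 15 February 2030, so daylight saving is in effect and Etheph is at UTC+12:00.
18:45 UTC + 12h = 06:45 Etheph (rolling into the next day, 12 December 2029).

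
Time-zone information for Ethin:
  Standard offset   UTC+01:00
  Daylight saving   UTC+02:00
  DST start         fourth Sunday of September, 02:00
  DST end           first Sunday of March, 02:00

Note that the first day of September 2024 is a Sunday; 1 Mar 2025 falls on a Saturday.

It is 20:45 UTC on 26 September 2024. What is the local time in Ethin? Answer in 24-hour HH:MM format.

1 September 2024 is a Sunday, so the first Sunday is September 1 and the fourth is September 22.
1 March 2025 is a Saturday, so the first Sunday is March 2.
At the standard offset (UTC+01:00), 20:45 UTC + 1h = 21:45 Ethin standard time.
Daylight saving runs 22 September 2024 – 2 March 2025; the standard-time date in Ethin, 26 September 2024, is inside that window, so Ethin is at UTC+02:00.
20:45 UTC + 2h = 22:45 local.

22:45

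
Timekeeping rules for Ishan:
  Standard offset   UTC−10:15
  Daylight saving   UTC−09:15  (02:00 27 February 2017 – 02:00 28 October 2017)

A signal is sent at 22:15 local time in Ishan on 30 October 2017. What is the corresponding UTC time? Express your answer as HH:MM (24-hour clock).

Daylight saving runs 27 February – 28 October; 30 October 2017 is outside that window, so Ishan is on standard time at UTC−10:15.
22:15 local + 10h15m = 08:30 UTC (rolling into the next day, 31 October 2017).

08:30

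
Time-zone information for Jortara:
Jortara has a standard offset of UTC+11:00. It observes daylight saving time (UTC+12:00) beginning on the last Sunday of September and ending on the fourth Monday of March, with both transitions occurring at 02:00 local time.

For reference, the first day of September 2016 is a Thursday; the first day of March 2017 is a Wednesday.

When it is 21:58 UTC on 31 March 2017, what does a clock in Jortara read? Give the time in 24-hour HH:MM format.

1 September 2016 is a Thursday, so Sundays fall on 4, 11, 18, 25; the last is September 25.
1 March 2017 is a Wednesday, so the first Monday is March 6 and the fourth is March 27.
At the standard offset (UTC+11:00), 21:58 UTC + 11h = 08:58 Jortara standard time (rolling into the next day, 1 April 2017).
Daylight saving runs 25 September 2016 – 27 March 2017; the standard-time date in Jortara, 1 April 2017, is outside that window, so Jortara is on standard time at UTC+11:00.
21:58 UTC + 11h = 08:58 local (rolling into the next day, 1 April 2017).

08:58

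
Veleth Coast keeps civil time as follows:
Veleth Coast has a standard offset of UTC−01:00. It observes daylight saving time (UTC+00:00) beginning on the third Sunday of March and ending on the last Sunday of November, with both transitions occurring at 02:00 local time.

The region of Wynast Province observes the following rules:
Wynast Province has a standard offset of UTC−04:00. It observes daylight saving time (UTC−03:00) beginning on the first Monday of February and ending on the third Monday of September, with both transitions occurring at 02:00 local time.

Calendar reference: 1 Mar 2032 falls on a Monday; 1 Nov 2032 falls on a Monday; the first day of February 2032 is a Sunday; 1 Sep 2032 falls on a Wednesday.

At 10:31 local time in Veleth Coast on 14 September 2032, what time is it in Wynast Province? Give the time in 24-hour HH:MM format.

07:31

1 March 2032 is a Monday, so the first Sunday is March 7 and the third is March 21.
1 November 2032 is a Monday, so Sundays fall on 7, 14, 21, 28; the last is November 28.
Daylight saving runs 21 March – 28 November; 14 September 2032 is inside that window, so Veleth Coast is at UTC+00:00.
10:31 Veleth Coast − 0h = 10:31 UTC.
1 February 2032 is a Sunday, so the first Monday is February 2.
1 September 2032 is a Wednesday, so the first Monday is September 6 and the third is September 20.
At the standard offset (UTC−04:00), 10:31 UTC − 4h = 06:31 Wynast Province standard time.
The standard-time date in Wynast Province, 14 September 2032, falls between 2 February and 20 September, so daylight saving is in effect and Wynast Province is at UTC−03:00.
10:31 UTC − 3h = 07:31 Wynast Province.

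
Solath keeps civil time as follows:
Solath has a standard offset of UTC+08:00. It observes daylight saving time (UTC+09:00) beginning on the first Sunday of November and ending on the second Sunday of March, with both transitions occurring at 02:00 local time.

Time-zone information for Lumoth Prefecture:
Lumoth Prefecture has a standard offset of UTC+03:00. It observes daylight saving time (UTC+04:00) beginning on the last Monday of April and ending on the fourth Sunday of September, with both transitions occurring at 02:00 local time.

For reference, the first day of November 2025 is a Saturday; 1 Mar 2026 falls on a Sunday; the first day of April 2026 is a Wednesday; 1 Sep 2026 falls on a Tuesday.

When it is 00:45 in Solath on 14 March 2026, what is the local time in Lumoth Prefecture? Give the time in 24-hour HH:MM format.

1 November 2025 is a Saturday, so the first Sunday is November 2.
1 March 2026 is a Sunday, so the first Sunday is March 1 and the second is March 8.
14 March 2026 does not fall between 2 November 2025 and 8 March 2026, so daylight saving is not in effect and Solath is at UTC+08:00.
00:45 Solath − 8h = 16:45 UTC (rolling into the previous day, 13 March 2026).
1 April 2026 is a Wednesday, so Mondays fall on 6, 13, 20, 27; the last is April 27.
1 September 2026 is a Tuesday, so the first Sunday is September 6 and the fourth is September 27.
At the standard offset (UTC+03:00), 16:45 UTC + 3h = 19:45 Lumoth Prefecture standard time.
The standard-time date in Lumoth Prefecture, 13 March 2026, does not fall between 27 April and 27 September, so daylight saving is not in effect and Lumoth Prefecture is at UTC+03:00.
16:45 UTC + 3h = 19:45 Lumoth Prefecture.

19:45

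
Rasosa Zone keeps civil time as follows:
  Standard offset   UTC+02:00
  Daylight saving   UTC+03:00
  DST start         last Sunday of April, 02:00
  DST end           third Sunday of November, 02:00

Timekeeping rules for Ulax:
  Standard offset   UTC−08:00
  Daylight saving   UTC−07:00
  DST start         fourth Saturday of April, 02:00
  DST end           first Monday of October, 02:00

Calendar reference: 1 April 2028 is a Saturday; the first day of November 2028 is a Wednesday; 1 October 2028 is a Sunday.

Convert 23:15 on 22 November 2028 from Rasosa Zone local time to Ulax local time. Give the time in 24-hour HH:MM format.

13:15

1 April 2028 is a Saturday, so Sundays fall on 2, 9, 16, 23, 30; the last is April 30.
1 November 2028 is a Wednesday, so the first Sunday is November 5 and the third is November 19.
Daylight saving runs 30 April – 19 November; 22 November 2028 is outside that window, so Rasosa Zone is on standard time at UTC+02:00.
23:15 Rasosa Zone − 2h = 21:15 UTC.
1 April 2028 is a Saturday, so the first Saturday is April 1 and the fourth is April 22.
1 October 2028 is a Sunday, so the first Monday is October 2.
At the standard offset (UTC−08:00), 21:15 UTC − 8h = 13:15 Ulax standard time.
The standard-time date in Ulax, 22 November 2028, does not fall between 22 April and 2 October, so daylight saving is not in effect and Ulax is at UTC−08:00.
21:15 UTC − 8h = 13:15 Ulax.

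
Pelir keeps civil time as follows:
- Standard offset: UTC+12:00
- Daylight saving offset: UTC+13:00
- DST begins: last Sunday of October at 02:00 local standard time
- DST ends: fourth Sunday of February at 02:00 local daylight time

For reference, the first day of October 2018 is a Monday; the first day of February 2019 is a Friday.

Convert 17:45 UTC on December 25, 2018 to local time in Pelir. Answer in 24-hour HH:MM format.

06:45

1 October 2018 is a Monday, so Sundays fall on 7, 14, 21, 28; the last is October 28.
1 February 2019 is a Friday, so the first Sunday is February 3 and the fourth is February 24.
At the standard offset (UTC+12:00), 17:45 UTC + 12h = 05:45 Pelir standard time (rolling into the next day, 26 December 2018).
Daylight saving runs 28 October 2018 – 24 February 2019; the standard-time date in Pelir, December 26, 2018, is inside that window, so Pelir is at UTC+13:00.
17:45 UTC + 13h = 06:45 local (rolling into the next day, 26 December 2018).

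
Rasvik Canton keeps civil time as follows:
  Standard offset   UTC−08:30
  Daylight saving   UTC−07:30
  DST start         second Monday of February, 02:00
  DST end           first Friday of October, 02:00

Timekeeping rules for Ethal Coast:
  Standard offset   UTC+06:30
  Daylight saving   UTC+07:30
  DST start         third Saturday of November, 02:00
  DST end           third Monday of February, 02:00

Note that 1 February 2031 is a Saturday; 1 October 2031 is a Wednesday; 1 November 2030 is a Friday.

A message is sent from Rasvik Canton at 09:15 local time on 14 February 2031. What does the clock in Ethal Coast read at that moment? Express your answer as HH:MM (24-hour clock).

1 February 2031 is a Saturday, so the first Monday is February 3 and the second is February 10.
1 October 2031 is a Wednesday, so the first Friday is October 3.
Daylight saving runs 10 February – 3 October; 14 February 2031 is inside that window, so Rasvik Canton is at UTC−07:30.
09:15 Rasvik Canton + 7h30m = 16:45 UTC.
1 November 2030 is a Friday, so the first Saturday is November 2 and the third is November 16.
1 February 2031 is a Saturday, so the first Monday is February 3 and the third is February 17.
At the standard offset (UTC+06:30), 16:45 UTC + 6h30m = 23:15 Ethal Coast standard time.
Daylight saving runs 16 November 2030 – 17 February 2031; the standard-time date in Ethal Coast, 14 February 2031, is inside that window, so Ethal Coast is at UTC+07:30.
16:45 UTC + 7h30m = 00:15 Ethal Coast (rolling into the next day, 15 February 2031).

00:15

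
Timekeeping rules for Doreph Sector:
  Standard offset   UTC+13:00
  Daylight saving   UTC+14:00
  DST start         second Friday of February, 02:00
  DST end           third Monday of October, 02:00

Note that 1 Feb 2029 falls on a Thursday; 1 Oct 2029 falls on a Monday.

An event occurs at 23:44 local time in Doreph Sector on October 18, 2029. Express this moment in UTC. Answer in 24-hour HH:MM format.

10:44

1 February 2029 is a Thursday, so the first Friday is February 2 and the second is February 9.
1 October 2029 is a Monday, so the first Monday is October 1 and the third is October 15.
Daylight saving runs 9 February – 15 October; October 18, 2029 is outside that window, so Doreph Sector is on standard time at UTC+13:00.
23:44 local − 13h = 10:44 UTC.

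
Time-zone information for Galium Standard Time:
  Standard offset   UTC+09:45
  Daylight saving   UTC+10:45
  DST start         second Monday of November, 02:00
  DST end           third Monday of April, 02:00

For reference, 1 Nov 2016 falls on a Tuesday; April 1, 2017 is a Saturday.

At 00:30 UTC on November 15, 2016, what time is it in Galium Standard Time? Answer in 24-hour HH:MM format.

1 November 2016 is a Tuesday, so the first Monday is November 7 and the second is November 14.
1 April 2017 is a Saturday, so the first Monday is April 3 and the third is April 17.
At the standard offset (UTC+09:45), 00:30 UTC + 9h45m = 10:15 Galium Standard Time standard time.
The standard-time date in Galium Standard Time, November 15, 2016, lies within the daylight-saving period (14 November 2016 – 17 April 2017), so Galium Standard Time is on daylight time, UTC+10:45.
00:30 UTC + 10h45m = 11:15 local.

11:15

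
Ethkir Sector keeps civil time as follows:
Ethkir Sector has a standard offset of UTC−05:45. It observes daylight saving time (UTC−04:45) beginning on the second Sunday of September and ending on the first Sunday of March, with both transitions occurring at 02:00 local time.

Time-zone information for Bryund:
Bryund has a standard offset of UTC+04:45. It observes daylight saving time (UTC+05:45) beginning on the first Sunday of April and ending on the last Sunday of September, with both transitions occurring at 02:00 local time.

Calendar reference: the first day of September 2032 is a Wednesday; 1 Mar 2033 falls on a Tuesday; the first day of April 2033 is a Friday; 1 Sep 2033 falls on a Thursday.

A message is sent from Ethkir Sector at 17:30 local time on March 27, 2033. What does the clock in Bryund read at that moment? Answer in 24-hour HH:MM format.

04:00

1 September 2032 is a Wednesday, so the first Sunday is September 5 and the second is September 12.
1 March 2033 is a Tuesday, so the first Sunday is March 6.
March 27, 2033 does not fall between 12 September 2032 and 6 March 2033, so daylight saving is not in effect and Ethkir Sector is at UTC−05:45.
17:30 Ethkir Sector + 5h45m = 23:15 UTC.
1 April 2033 is a Friday, so the first Sunday is April 3.
1 September 2033 is a Thursday, so Sundays fall on 4, 11, 18, 25; the last is September 25.
At the standard offset (UTC+04:45), 23:15 UTC + 4h45m = 04:00 Bryund standard time (rolling into the next day, 28 March 2033).
Daylight saving runs 3 April – 25 September; the standard-time date in Bryund, March 28, 2033, is outside that window, so Bryund is on standard time at UTC+04:45.
23:15 UTC + 4h45m = 04:00 Bryund (rolling into the next day, 28 March 2033).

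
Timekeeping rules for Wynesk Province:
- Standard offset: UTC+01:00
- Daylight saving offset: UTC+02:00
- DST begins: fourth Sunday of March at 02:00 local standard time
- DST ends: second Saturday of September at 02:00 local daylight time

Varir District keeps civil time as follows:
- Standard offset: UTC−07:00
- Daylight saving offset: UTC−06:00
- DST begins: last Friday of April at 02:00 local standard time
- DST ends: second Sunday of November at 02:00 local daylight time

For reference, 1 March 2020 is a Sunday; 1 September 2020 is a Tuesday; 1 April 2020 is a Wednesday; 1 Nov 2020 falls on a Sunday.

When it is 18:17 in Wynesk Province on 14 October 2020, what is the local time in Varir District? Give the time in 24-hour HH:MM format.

1 March 2020 is a Sunday, so the first Sunday is March 1 and the fourth is March 22.
1 September 2020 is a Tuesday, so the first Saturday is September 5 and the second is September 12.
14 October 2020 is outside the daylight-saving period (22 March – 12 September), so Wynesk Province is on standard time, UTC+01:00.
18:17 Wynesk Province − 1h = 17:17 UTC.
1 April 2020 is a Wednesday, so Fridays fall on 3, 10, 17, 24; the last is April 24.
1 November 2020 is a Sunday, so the first Sunday is November 1 and the second is November 8.
At the standard offset (UTC−07:00), 17:17 UTC − 7h = 10:17 Varir District standard time.
The standard-time date in Varir District, 14 October 2020, falls between 24 April and 8 November, so daylight saving is in effect and Varir District is at UTC−06:00.
17:17 UTC − 6h = 11:17 Varir District.

11:17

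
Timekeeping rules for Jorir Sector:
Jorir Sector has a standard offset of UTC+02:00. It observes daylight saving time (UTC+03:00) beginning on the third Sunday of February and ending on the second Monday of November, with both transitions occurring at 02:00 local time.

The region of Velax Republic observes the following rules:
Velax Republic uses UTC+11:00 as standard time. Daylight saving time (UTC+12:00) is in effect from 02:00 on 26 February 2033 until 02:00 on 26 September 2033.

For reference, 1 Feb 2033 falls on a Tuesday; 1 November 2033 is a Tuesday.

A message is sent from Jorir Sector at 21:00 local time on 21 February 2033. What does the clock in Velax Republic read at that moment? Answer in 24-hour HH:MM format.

05:00

1 February 2033 is a Tuesday, so the first Sunday is February 6 and the third is February 20.
1 November 2033 is a Tuesday, so the first Monday is November 7 and the second is November 14.
Daylight saving runs 20 February – 14 November; 21 February 2033 is inside that window, so Jorir Sector is at UTC+03:00.
21:00 Jorir Sector − 3h = 18:00 UTC.
At the standard offset (UTC+11:00), 18:00 UTC + 11h = 05:00 Velax Republic standard time (rolling into the next day, 22 February 2033).
Daylight saving runs 26 February – 26 September; the standard-time date in Velax Republic, 22 February 2033, is outside that window, so Velax Republic is on standard time at UTC+11:00.
18:00 UTC + 11h = 05:00 Velax Republic (rolling into the next day, 22 February 2033).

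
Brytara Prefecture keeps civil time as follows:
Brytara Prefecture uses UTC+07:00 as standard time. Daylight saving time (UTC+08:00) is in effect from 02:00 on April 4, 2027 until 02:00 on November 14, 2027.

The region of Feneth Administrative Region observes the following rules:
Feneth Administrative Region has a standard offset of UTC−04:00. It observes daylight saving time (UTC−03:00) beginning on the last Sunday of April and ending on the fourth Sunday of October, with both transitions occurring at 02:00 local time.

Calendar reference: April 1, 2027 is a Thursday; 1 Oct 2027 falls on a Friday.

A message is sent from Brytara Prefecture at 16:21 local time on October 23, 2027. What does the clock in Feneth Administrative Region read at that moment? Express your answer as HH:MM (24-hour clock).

05:21

Daylight saving runs 4 April – 14 November; October 23, 2027 is inside that window, so Brytara Prefecture is at UTC+08:00.
16:21 Brytara Prefecture − 8h = 08:21 UTC.
1 April 2027 is a Thursday, so Sundays fall on 4, 11, 18, 25; the last is April 25.
1 October 2027 is a Friday, so the first Sunday is October 3 and the fourth is October 24.
At the standard offset (UTC−04:00), 08:21 UTC − 4h = 04:21 Feneth Administrative Region standard time.
Daylight saving runs 25 April – 24 October; the standard-time date in Feneth Administrative Region, October 23, 2027, is inside that window, so Feneth Administrative Region is at UTC−03:00.
08:21 UTC − 3h = 05:21 Feneth Administrative Region.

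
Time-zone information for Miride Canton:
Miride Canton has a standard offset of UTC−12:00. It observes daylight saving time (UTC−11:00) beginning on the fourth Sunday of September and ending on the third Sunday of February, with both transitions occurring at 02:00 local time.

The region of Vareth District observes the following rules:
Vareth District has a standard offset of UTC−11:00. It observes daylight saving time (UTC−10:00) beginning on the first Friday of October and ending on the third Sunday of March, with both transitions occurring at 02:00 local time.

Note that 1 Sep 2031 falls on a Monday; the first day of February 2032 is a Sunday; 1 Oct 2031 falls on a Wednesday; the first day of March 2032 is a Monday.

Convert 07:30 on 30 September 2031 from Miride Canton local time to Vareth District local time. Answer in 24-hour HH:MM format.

07:30

1 September 2031 is a Monday, so the first Sunday is September 7 and the fourth is September 28.
1 February 2032 is a Sunday, so the first Sunday is February 1 and the third is February 15.
30 September 2031 falls between 28 September 2031 and 15 February 2032, so daylight saving is in effect and Miride Canton is at UTC−11:00.
07:30 Miride Canton + 11h = 18:30 UTC.
1 October 2031 is a Wednesday, so the first Friday is October 3.
1 March 2032 is a Monday, so the first Sunday is March 7 and the third is March 21.
At the standard offset (UTC−11:00), 18:30 UTC − 11h = 07:30 Vareth District standard time.
Daylight saving runs 3 October 2031 – 21 March 2032; the standard-time date in Vareth District, 30 September 2031, is outside that window, so Vareth District is on standard time at UTC−11:00.
18:30 UTC − 11h = 07:30 Vareth District.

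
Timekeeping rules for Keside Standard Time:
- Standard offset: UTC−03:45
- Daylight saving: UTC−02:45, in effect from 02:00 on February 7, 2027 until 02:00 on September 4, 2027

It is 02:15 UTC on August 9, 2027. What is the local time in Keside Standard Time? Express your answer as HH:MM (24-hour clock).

23:30

At the standard offset (UTC−03:45), 02:15 UTC − 3h45m = 22:30 Keside Standard Time standard time (rolling into the previous day, 8 August 2027).
Daylight saving runs 7 February – 4 September; the standard-time date in Keside Standard Time, August 8, 2027, is inside that window, so Keside Standard Time is at UTC−02:45.
02:15 UTC − 2h45m = 23:30 local (rolling into the previous day, 8 August 2027).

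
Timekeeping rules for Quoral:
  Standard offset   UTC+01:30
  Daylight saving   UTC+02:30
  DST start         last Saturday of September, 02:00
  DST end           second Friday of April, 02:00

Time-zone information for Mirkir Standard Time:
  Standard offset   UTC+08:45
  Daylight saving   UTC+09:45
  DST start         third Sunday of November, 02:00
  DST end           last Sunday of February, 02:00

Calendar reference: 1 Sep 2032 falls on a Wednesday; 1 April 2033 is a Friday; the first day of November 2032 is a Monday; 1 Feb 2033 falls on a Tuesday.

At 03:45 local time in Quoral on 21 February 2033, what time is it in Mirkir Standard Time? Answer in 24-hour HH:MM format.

1 September 2032 is a Wednesday, so Saturdays fall on 4, 11, 18, 25; the last is September 25.
1 April 2033 is a Friday, so the first Friday is April 1 and the second is April 8.
Daylight saving runs 25 September 2032 – 8 April 2033; 21 February 2033 is inside that window, so Quoral is at UTC+02:30.
03:45 Quoral − 2h30m = 01:15 UTC.
1 November 2032 is a Monday, so the first Sunday is November 7 and the third is November 21.
1 February 2033 is a Tuesday, so Sundays fall on 6, 13, 20, 27; the last is February 27.
At the standard offset (UTC+08:45), 01:15 UTC + 8h45m = 10:00 Mirkir Standard Time standard time.
The standard-time date in Mirkir Standard Time, 21 February 2033, lies within the daylight-saving period (21 November 2032 – 27 February 2033), so Mirkir Standard Time is on daylight time, UTC+09:45.
01:15 UTC + 9h45m = 11:00 Mirkir Standard Time.

11:00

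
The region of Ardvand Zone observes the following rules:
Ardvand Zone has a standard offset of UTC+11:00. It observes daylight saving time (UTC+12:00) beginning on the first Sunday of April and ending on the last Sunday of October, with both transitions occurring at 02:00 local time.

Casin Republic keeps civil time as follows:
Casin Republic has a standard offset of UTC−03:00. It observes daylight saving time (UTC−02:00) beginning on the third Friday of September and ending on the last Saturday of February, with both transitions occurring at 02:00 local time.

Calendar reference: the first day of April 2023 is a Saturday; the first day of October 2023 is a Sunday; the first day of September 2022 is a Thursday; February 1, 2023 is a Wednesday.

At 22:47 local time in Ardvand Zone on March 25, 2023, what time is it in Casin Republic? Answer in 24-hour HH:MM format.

1 April 2023 is a Saturday, so the first Sunday is April 2.
1 October 2023 is a Sunday, so Sundays fall on 1, 8, 15, 22, 29; the last is October 29.
Daylight saving runs 2 April – 29 October; March 25, 2023 is outside that window, so Ardvand Zone is on standard time at UTC+11:00.
22:47 Ardvand Zone − 11h = 11:47 UTC.
1 September 2022 is a Thursday, so the first Friday is September 2 and the third is September 16.
1 February 2023 is a Wednesday, so Saturdays fall on 4, 11, 18, 25; the last is February 25.
At the standard offset (UTC−03:00), 11:47 UTC − 3h = 08:47 Casin Republic standard time.
The standard-time date in Casin Republic, March 25, 2023, is outside the daylight-saving period (16 September 2022 – 25 February 2023), so Casin Republic is on standard time, UTC−03:00.
11:47 UTC − 3h = 08:47 Casin Republic.

08:47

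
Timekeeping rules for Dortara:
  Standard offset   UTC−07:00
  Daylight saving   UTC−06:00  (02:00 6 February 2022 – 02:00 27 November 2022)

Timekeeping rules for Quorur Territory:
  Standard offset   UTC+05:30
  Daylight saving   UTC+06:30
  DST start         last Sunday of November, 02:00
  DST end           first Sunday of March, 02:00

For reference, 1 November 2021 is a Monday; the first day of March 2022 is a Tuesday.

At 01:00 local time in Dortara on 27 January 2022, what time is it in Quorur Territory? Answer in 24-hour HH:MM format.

Daylight saving runs 6 February – 27 November; 27 January 2022 is outside that window, so Dortara is on standard time at UTC−07:00.
01:00 Dortara + 7h = 08:00 UTC.
1 November 2021 is a Monday, so Sundays fall on 7, 14, 21, 28; the last is November 28.
1 March 2022 is a Tuesday, so the first Sunday is March 6.
At the standard offset (UTC+05:30), 08:00 UTC + 5h30m = 13:30 Quorur Territory standard time.
The standard-time date in Quorur Territory, 27 January 2022, falls between 28 November 2021 and 6 March 2022, so daylight saving is in effect and Quorur Territory is at UTC+06:30.
08:00 UTC + 6h30m = 14:30 Quorur Territory.

14:30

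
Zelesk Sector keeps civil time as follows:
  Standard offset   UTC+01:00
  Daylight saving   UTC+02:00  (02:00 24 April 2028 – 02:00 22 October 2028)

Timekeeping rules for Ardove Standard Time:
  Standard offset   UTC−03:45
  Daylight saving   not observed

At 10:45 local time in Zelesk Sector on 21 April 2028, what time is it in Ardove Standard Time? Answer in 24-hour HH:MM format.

06:00

21 April 2028 does not fall between 24 April and 22 October, so daylight saving is not in effect and Zelesk Sector is at UTC+01:00.
10:45 Zelesk Sector − 1h = 09:45 UTC.
Ardove Standard Time has no daylight saving, so its offset is UTC−03:45 year-round.
09:45 UTC − 3h45m = 06:00 Ardove Standard Time.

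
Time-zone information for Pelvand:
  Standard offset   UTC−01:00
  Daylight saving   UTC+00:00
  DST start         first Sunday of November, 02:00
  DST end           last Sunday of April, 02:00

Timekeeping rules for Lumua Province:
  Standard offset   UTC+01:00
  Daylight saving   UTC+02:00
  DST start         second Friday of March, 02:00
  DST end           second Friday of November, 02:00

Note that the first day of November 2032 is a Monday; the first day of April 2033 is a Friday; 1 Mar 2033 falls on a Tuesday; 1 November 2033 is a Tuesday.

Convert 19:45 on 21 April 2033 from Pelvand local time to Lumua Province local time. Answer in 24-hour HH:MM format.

21:45

1 November 2032 is a Monday, so the first Sunday is November 7.
1 April 2033 is a Friday, so Sundays fall on 3, 10, 17, 24; the last is April 24.
Daylight saving runs 7 November 2032 – 24 April 2033; 21 April 2033 is inside that window, so Pelvand is at UTC+00:00.
19:45 Pelvand − 0h = 19:45 UTC.
1 March 2033 is a Tuesday, so the first Friday is March 4 and the second is March 11.
1 November 2033 is a Tuesday, so the first Friday is November 4 and the second is November 11.
At the standard offset (UTC+01:00), 19:45 UTC + 1h = 20:45 Lumua Province standard time.
The standard-time date in Lumua Province, 21 April 2033, falls between 11 March and 11 November, so daylight saving is in effect and Lumua Province is at UTC+02:00.
19:45 UTC + 2h = 21:45 Lumua Province.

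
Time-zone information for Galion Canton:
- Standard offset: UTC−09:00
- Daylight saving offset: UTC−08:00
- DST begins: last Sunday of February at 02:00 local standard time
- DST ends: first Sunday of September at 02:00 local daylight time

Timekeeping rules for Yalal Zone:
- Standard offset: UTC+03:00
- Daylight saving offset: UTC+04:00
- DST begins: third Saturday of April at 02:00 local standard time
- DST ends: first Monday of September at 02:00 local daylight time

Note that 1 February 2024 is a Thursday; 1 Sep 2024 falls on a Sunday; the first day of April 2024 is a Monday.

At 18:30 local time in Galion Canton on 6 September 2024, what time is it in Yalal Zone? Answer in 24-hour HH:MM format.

1 February 2024 is a Thursday, so Sundays fall on 4, 11, 18, 25; the last is February 25.
1 September 2024 is a Sunday, so the first Sunday is September 1.
6 September 2024 is outside the daylight-saving period (25 February – 1 September), so Galion Canton is on standard time, UTC−09:00.
18:30 Galion Canton + 9h = 03:30 UTC (rolling into the next day, 7 September 2024).
1 April 2024 is a Monday, so the first Saturday is April 6 and the third is April 20.
1 September 2024 is a Sunday, so the first Monday is September 2.
At the standard offset (UTC+03:00), 03:30 UTC + 3h = 06:30 Yalal Zone standard time.
The standard-time date in Yalal Zone, 7 September 2024, is outside the daylight-saving period (20 April – 2 September), so Yalal Zone is on standard time, UTC+03:00.
03:30 UTC + 3h = 06:30 Yalal Zone.

06:30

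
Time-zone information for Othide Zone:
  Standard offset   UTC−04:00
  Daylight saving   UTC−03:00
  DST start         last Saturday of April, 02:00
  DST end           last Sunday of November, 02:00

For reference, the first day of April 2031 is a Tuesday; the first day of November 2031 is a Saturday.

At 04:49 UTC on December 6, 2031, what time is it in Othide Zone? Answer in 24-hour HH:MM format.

1 April 2031 is a Tuesday, so Saturdays fall on 5, 12, 19, 26; the last is April 26.
1 November 2031 is a Saturday, so Sundays fall on 2, 9, 16, 23, 30; the last is November 30.
At the standard offset (UTC−04:00), 04:49 UTC − 4h = 00:49 Othide Zone standard time.
The standard-time date in Othide Zone, December 6, 2031, does not fall between 26 April and 30 November, so daylight saving is not in effect and Othide Zone is at UTC−04:00.
04:49 UTC − 4h = 00:49 local.

00:49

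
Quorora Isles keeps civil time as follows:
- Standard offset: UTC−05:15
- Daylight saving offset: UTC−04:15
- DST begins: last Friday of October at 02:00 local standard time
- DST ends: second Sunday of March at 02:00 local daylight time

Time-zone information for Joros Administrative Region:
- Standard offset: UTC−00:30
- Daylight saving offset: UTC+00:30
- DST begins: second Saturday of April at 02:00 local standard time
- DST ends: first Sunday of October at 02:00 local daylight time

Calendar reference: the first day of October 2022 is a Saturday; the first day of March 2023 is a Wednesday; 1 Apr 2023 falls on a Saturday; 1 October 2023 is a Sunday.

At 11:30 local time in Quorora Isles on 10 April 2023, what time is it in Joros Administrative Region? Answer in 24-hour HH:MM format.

1 October 2022 is a Saturday, so Fridays fall on 7, 14, 21, 28; the last is October 28.
1 March 2023 is a Wednesday, so the first Sunday is March 5 and the second is March 12.
Daylight saving runs 28 October 2022 – 12 March 2023; 10 April 2023 is outside that window, so Quorora Isles is on standard time at UTC−05:15.
11:30 Quorora Isles + 5h15m = 16:45 UTC.
1 April 2023 is a Saturday, so the first Saturday is April 1 and the second is April 8.
1 October 2023 is a Sunday, so the first Sunday is October 1.
At the standard offset (UTC−00:30), 16:45 UTC − 0h30m = 16:15 Joros Administrative Region standard time.
The standard-time date in Joros Administrative Region, 10 April 2023, falls between 8 April and 1 October, so daylight saving is in effect and Joros Administrative Region is at UTC+00:30.
16:45 UTC + 0h30m = 17:15 Joros Administrative Region.

17:15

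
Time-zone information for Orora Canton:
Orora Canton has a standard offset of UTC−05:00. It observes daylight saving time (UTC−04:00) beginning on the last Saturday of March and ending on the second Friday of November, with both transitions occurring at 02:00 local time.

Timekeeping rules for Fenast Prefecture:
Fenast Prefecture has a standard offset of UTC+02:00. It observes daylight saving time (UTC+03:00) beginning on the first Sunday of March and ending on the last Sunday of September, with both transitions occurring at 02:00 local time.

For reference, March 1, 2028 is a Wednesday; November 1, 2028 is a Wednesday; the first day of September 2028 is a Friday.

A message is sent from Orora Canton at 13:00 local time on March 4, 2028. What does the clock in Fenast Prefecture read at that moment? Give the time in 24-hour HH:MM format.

1 March 2028 is a Wednesday, so Saturdays fall on 4, 11, 18, 25; the last is March 25.
1 November 2028 is a Wednesday, so the first Friday is November 3 and the second is November 10.
March 4, 2028 does not fall between 25 March and 10 November, so daylight saving is not in effect and Orora Canton is at UTC−05:00.
13:00 Orora Canton + 5h = 18:00 UTC.
1 March 2028 is a Wednesday, so the first Sunday is March 5.
1 September 2028 is a Friday, so Sundays fall on 3, 10, 17, 24; the last is September 24.
At the standard offset (UTC+02:00), 18:00 UTC + 2h = 20:00 Fenast Prefecture standard time.
Daylight saving runs 5 March – 24 September; the standard-time date in Fenast Prefecture, March 4, 2028, is outside that window, so Fenast Prefecture is on standard time at UTC+02:00.
18:00 UTC + 2h = 20:00 Fenast Prefecture.

20:00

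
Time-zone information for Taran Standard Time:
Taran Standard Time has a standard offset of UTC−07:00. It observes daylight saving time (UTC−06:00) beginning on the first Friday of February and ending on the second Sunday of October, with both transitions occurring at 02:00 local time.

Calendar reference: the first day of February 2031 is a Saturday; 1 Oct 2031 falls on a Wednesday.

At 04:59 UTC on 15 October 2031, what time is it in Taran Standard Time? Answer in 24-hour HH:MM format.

21:59

1 February 2031 is a Saturday, so the first Friday is February 7.
1 October 2031 is a Wednesday, so the first Sunday is October 5 and the second is October 12.
At the standard offset (UTC−07:00), 04:59 UTC − 7h = 21:59 Taran Standard Time standard time (rolling into the previous day, 14 October 2031).
The standard-time date in Taran Standard Time, 14 October 2031, does not fall between 7 February and 12 October, so daylight saving is not in effect and Taran Standard Time is at UTC−07:00.
04:59 UTC − 7h = 21:59 local (rolling into the previous day, 14 October 2031).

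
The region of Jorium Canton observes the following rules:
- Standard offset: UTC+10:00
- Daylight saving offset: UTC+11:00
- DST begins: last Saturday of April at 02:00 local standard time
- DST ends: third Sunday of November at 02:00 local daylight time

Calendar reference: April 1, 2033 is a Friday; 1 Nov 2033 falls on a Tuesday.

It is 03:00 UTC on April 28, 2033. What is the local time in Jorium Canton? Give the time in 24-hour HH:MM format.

13:00

1 April 2033 is a Friday, so Saturdays fall on 2, 9, 16, 23, 30; the last is April 30.
1 November 2033 is a Tuesday, so the first Sunday is November 6 and the third is November 20.
At the standard offset (UTC+10:00), 03:00 UTC + 10h = 13:00 Jorium Canton standard time.
Daylight saving runs 30 April – 20 November; the standard-time date in Jorium Canton, April 28, 2033, is outside that window, so Jorium Canton is on standard time at UTC+10:00.
03:00 UTC + 10h = 13:00 local.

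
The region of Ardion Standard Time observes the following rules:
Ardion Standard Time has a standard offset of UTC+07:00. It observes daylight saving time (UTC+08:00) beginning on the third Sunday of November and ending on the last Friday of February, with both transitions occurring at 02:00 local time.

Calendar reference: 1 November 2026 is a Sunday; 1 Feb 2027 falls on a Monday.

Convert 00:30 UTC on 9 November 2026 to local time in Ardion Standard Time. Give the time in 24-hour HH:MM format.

07:30

1 November 2026 is a Sunday, so the first Sunday is November 1 and the third is November 15.
1 February 2027 is a Monday, so Fridays fall on 5, 12, 19, 26; the last is February 26.
At the standard offset (UTC+07:00), 00:30 UTC + 7h = 07:30 Ardion Standard Time standard time.
The standard-time date in Ardion Standard Time, 9 November 2026, does not fall between 15 November 2026 and 26 February 2027, so daylight saving is not in effect and Ardion Standard Time is at UTC+07:00.
00:30 UTC + 7h = 07:30 local.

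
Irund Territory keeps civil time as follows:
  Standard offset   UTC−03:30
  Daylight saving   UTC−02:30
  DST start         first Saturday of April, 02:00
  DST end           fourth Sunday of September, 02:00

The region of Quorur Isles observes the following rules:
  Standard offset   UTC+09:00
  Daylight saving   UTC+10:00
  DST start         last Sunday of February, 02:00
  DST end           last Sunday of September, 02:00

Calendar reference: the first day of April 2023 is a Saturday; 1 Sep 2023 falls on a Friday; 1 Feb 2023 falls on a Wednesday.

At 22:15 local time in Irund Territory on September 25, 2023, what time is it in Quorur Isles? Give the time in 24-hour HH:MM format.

10:45

1 April 2023 is a Saturday, so the first Saturday is April 1.
1 September 2023 is a Friday, so the first Sunday is September 3 and the fourth is September 24.
September 25, 2023 does not fall between 1 April and 24 September, so daylight saving is not in effect and Irund Territory is at UTC−03:30.
22:15 Irund Territory + 3h30m = 01:45 UTC (rolling into the next day, 26 September 2023).
1 February 2023 is a Wednesday, so Sundays fall on 5, 12, 19, 26; the last is February 26.
1 September 2023 is a Friday, so Sundays fall on 3, 10, 17, 24; the last is September 24.
At the standard offset (UTC+09:00), 01:45 UTC + 9h = 10:45 Quorur Isles standard time.
The standard-time date in Quorur Isles, September 26, 2023, does not fall between 26 February and 24 September, so daylight saving is not in effect and Quorur Isles is at UTC+09:00.
01:45 UTC + 9h = 10:45 Quorur Isles.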